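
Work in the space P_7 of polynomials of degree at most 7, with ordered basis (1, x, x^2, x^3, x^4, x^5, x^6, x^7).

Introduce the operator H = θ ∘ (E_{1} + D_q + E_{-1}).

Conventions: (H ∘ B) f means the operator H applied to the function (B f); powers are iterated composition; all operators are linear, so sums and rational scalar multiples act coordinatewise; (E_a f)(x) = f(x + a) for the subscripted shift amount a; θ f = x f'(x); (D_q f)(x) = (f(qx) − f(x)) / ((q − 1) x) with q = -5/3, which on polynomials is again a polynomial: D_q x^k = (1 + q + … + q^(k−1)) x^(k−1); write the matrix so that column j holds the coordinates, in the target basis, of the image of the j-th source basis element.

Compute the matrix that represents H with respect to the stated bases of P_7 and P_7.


the matrix is [[0, 0, 0, 0, 0, 0, 0, 0]; [0, 2, -2/3, 6, 0, 10, 0, 14]; [0, 0, 4, 38/9, 24, 0, 60, 0]; [0, 0, 0, 6, -68/9, 60, 0, 210]; [0, 0, 0, 0, 8, 1684/81, 120, 0]; [0, 0, 0, 0, 0, 10, -9310/243, 210]; [0, 0, 0, 0, 0, 0, 12, 20078/243]; [0, 0, 0, 0, 0, 0, 0, 14]] (rows listed top to bottom)

image of 1: 0
image of x: 2x
image of x^2: 4x^2 - (2/3)x
image of x^3: 6x^3 + (38/9)x^2 + 6x
image of x^4: 8x^4 - (68/9)x^3 + 24x^2
image of x^5: 10x^5 + (1684/81)x^4 + 60x^3 + 10x
image of x^6: 12x^6 - (9310/243)x^5 + 120x^4 + 60x^2
image of x^7: 14x^7 + (20078/243)x^6 + 210x^5 + 210x^3 + 14x
each image's coordinates form column j of the matrix


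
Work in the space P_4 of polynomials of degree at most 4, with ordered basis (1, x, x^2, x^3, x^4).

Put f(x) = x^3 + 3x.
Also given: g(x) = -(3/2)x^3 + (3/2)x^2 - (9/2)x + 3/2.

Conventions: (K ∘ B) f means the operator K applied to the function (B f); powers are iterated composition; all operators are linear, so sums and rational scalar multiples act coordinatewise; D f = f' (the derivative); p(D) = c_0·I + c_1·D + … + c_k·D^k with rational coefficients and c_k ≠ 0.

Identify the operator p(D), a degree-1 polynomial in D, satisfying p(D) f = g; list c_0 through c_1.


c_0 = -3/2, c_1 = 1/2

D^0 f = x^3 + 3x
D^1 f = 3x^2 + 3
matching coefficients of g against c_0 f + c_1 Df + … from the top degree down determines the c_i
solution: c_0 = -3/2, c_1 = 1/2


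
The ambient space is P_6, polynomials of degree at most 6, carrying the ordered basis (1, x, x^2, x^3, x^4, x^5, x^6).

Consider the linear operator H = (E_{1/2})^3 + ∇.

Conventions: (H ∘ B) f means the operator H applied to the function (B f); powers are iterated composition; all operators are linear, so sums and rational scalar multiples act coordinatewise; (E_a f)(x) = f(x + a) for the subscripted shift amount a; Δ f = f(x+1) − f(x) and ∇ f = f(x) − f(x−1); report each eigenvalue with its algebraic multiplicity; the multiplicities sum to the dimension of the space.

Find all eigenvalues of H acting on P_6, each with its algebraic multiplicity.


image of 1: 1
image of x: x + 5/2
image of x^2: x^2 + 5x + 5/4
image of x^3: x^3 + (15/2)x^2 + (15/4)x + 35/8
image of x^4: x^4 + 10x^3 + (15/2)x^2 + (35/2)x + 65/16
image of x^5: x^5 + (25/2)x^4 + (25/2)x^3 + (175/4)x^2 + (325/16)x + 275/32
image of x^6: x^6 + 15x^5 + (75/4)x^4 + (175/2)x^3 + (975/16)x^2 + (825/16)x + 665/64
the matrix is upper triangular; its diagonal is (1, 1, 1, 1, 1, 1, 1)
for a triangular matrix the eigenvalues are the diagonal entries, with algebraic multiplicity their repetition count

λ = 1 (multiplicity 7)


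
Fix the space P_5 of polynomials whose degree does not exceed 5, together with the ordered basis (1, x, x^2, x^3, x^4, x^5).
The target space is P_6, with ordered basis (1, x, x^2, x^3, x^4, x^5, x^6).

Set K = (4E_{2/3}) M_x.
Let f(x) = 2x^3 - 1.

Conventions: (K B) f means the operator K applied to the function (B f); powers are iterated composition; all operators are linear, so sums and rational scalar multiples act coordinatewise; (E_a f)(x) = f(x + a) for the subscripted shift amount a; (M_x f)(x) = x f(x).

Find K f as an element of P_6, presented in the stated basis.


g(x) = 8x^4 + (64/3)x^3 + (64/3)x^2 + (148/27)x - 88/81

M_x f = 2x^4 - x
E_{2/3} M_x f = 2x^4 + (16/3)x^3 + (16/3)x^2 + (37/27)x - 22/81
(4E_{2/3}) M_x f = 8x^4 + (64/3)x^3 + (64/3)x^2 + (148/27)x - 88/81


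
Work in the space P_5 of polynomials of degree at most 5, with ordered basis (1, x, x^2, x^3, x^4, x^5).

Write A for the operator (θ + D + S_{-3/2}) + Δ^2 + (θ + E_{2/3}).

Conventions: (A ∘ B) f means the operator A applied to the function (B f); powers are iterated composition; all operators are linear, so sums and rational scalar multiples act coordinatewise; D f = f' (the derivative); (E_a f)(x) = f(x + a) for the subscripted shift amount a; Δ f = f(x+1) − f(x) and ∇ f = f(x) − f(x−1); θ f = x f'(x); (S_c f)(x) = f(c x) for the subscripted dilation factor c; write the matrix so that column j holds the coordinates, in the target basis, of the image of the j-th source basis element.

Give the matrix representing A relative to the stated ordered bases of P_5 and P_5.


image of 1: 2
image of x: (3/2)x + 5/3
image of x^2: (29/4)x^2 + (10/3)x + 22/9
image of x^3: (29/8)x^3 + 5x^2 + (22/3)x + 170/27
image of x^4: (225/16)x^4 + (20/3)x^3 + (44/3)x^2 + (680/27)x + 1150/81
image of x^5: (109/32)x^5 + (25/3)x^4 + (220/9)x^3 + (1700/27)x^2 + (5750/81)x + 7322/243
each image's coordinates form column j of the matrix

the matrix is [[2, 5/3, 22/9, 170/27, 1150/81, 7322/243]; [0, 3/2, 10/3, 22/3, 680/27, 5750/81]; [0, 0, 29/4, 5, 44/3, 1700/27]; [0, 0, 0, 29/8, 20/3, 220/9]; [0, 0, 0, 0, 225/16, 25/3]; [0, 0, 0, 0, 0, 109/32]] (rows listed top to bottom)


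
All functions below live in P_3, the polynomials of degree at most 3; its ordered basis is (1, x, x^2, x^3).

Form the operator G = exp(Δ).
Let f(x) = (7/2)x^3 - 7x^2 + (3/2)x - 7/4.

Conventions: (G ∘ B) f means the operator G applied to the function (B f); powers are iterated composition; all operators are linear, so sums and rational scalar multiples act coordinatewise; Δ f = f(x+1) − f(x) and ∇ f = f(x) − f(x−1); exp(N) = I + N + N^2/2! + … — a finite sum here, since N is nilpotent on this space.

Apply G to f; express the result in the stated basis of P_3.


the image equals g(x) = (7/2)x^3 + (7/2)x^2 + (17/2)x + 13/4

order-1 term: (21/2)x^2 - (7/2)x - 2
order-2 term: (21/2)x + 7/2
order-3 term: 7/2
the series for exp(Δ) f terminates at order 3
exp(Δ) f = (7/2)x^3 + (7/2)x^2 + (17/2)x + 13/4


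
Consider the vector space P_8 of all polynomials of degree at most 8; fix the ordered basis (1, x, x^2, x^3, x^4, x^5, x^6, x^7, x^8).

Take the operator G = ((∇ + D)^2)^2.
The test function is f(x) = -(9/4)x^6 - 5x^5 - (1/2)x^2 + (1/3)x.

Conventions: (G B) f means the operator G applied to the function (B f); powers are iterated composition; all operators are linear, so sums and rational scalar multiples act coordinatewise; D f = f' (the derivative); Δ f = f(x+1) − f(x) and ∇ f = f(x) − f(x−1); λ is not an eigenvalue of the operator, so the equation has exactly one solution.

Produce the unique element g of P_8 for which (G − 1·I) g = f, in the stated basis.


the image equals g(x) = (9/4)x^6 + 5x^5 + (25921/2)x^2 - (48961/3)x + 8760

write g with unknown coordinates in the stated basis and equate coefficients in (G − 1·I) g = f
solving from the highest basis element down gives g = (9/4)x^6 + 5x^5 + (25921/2)x^2 - (48961/3)x + 8760
check: G g = 12960x^2 - 16320x + 8760
so G g − 1·g = -(9/4)x^6 - 5x^5 - (1/2)x^2 + (1/3)x = f ✓


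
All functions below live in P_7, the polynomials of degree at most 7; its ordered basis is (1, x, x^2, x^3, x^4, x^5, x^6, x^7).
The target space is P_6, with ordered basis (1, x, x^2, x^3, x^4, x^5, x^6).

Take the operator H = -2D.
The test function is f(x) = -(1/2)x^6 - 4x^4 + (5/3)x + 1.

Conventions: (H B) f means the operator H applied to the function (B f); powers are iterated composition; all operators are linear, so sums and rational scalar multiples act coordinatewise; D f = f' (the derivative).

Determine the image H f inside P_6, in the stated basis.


g(x) = 6x^5 + 32x^3 - 10/3

D f = -3x^5 - 16x^3 + 5/3
(-2D) f = 6x^5 + 32x^3 - 10/3


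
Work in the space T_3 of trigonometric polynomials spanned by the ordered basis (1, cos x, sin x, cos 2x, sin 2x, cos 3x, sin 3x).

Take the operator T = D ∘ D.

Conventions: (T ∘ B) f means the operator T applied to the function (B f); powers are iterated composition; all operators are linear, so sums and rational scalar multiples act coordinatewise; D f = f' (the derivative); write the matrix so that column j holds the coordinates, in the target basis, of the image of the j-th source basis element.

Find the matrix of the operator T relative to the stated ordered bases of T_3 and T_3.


the matrix is [[0, 0, 0, 0, 0, 0, 0]; [0, -1, 0, 0, 0, 0, 0]; [0, 0, -1, 0, 0, 0, 0]; [0, 0, 0, -4, 0, 0, 0]; [0, 0, 0, 0, -4, 0, 0]; [0, 0, 0, 0, 0, -9, 0]; [0, 0, 0, 0, 0, 0, -9]] (rows listed top to bottom)

image of 1: 0
image of cos x: -cos x
image of sin x: -sin x
image of cos 2x: -4cos 2x
image of sin 2x: -4sin 2x
image of cos 3x: -9cos 3x
image of sin 3x: -9sin 3x
each image's coordinates form column j of the matrix


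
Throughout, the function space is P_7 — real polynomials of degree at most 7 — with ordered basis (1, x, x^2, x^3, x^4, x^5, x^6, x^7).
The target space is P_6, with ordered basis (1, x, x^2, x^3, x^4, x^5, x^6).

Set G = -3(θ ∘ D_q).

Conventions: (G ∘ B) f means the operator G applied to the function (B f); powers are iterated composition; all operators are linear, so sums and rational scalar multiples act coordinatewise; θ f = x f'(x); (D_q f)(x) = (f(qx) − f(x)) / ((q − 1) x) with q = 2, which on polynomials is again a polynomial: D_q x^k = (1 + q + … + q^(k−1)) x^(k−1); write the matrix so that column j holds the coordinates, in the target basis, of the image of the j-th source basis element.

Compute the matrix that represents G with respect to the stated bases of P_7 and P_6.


the matrix is [[0, 0, 0, 0, 0, 0, 0, 0]; [0, 0, -9, 0, 0, 0, 0, 0]; [0, 0, 0, -42, 0, 0, 0, 0]; [0, 0, 0, 0, -135, 0, 0, 0]; [0, 0, 0, 0, 0, -372, 0, 0]; [0, 0, 0, 0, 0, 0, -945, 0]; [0, 0, 0, 0, 0, 0, 0, -2286]] (rows listed top to bottom)

image of 1: 0
image of x: 0
image of x^2: -9x
image of x^3: -42x^2
image of x^4: -135x^3
image of x^5: -372x^4
image of x^6: -945x^5
image of x^7: -2286x^6
each image's coordinates form column j of the matrix


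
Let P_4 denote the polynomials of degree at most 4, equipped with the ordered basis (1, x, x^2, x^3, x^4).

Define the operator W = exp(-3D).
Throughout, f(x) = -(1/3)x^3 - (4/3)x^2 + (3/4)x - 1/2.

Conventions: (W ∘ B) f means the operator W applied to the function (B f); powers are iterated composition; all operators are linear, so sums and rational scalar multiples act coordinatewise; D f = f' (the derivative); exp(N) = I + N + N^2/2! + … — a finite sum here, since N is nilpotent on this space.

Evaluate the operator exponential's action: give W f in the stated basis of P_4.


the image equals g(x) = -(1/3)x^3 + (5/3)x^2 - (1/4)x - 23/4

order-1 term: 3x^2 + 8x - 9/4
order-2 term: -9x - 12
order-3 term: 9
the series for exp(-3D) f terminates at order 3
exp(-3D) f = -(1/3)x^3 + (5/3)x^2 - (1/4)x - 23/4


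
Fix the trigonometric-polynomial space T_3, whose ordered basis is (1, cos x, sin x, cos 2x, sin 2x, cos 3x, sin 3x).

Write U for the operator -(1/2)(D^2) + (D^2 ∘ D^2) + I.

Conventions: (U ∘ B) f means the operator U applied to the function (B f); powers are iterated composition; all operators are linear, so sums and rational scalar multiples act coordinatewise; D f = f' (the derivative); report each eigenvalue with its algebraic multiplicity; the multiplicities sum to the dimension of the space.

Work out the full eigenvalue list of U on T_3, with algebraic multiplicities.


image of 1: 1
image of cos x: (5/2)cos x
image of sin x: (5/2)sin x
image of cos 2x: 19cos 2x
image of sin 2x: 19sin 2x
image of cos 3x: (173/2)cos 3x
image of sin 3x: (173/2)sin 3x
the matrix is diagonal; its diagonal is (1, 5/2, 5/2, 19, 19, 173/2, 173/2)
for a triangular matrix the eigenvalues are the diagonal entries, with algebraic multiplicity their repetition count

λ = 1 (multiplicity 1), λ = 5/2 (multiplicity 2), λ = 19 (multiplicity 2), λ = 173/2 (multiplicity 2)


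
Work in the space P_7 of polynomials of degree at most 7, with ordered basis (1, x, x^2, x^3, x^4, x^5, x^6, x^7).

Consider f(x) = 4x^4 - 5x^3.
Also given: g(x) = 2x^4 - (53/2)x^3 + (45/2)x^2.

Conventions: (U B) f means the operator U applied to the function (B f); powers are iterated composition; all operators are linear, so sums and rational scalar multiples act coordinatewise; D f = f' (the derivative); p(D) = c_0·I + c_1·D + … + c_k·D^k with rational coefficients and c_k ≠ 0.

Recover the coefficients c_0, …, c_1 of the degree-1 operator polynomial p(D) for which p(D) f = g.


c_0 = 1/2, c_1 = -3/2

D^0 f = 4x^4 - 5x^3
D^1 f = 16x^3 - 15x^2
matching coefficients of g against c_0 f + c_1 Df + … from the top degree down determines the c_i
solution: c_0 = 1/2, c_1 = -3/2


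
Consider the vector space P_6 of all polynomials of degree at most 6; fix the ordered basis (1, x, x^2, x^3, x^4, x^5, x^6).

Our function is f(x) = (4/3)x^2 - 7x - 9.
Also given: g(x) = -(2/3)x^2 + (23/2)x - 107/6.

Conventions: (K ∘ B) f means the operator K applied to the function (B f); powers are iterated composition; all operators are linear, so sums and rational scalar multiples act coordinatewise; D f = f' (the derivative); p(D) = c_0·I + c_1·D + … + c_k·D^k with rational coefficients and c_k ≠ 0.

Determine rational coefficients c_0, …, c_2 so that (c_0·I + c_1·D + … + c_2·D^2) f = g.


c_0 = -1/2, c_1 = 3, c_2 = -1/2

D^0 f = (4/3)x^2 - 7x - 9
D^1 f = (8/3)x - 7
D^2 f = 8/3
matching coefficients of g against c_0 f + c_1 Df + … from the top degree down determines the c_i
solution: c_0 = -1/2, c_1 = 3, c_2 = -1/2


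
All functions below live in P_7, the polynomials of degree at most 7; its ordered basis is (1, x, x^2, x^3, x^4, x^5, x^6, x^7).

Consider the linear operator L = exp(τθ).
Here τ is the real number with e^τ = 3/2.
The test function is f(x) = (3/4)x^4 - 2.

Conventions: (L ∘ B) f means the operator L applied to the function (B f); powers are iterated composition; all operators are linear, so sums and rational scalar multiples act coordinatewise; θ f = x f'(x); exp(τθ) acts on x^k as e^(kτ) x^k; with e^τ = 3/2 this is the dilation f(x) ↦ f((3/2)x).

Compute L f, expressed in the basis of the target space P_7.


exp(τθ) x^k = e^(kτ) x^k; with e^τ = 3/2 this sends x^k to (3/2)^k x^k
x^4 ↦ 81/16 x^4
applying this coordinatewise to f: exp(τθ) f = (243/64)x^4 - 2

the image equals g(x) = (243/64)x^4 - 2


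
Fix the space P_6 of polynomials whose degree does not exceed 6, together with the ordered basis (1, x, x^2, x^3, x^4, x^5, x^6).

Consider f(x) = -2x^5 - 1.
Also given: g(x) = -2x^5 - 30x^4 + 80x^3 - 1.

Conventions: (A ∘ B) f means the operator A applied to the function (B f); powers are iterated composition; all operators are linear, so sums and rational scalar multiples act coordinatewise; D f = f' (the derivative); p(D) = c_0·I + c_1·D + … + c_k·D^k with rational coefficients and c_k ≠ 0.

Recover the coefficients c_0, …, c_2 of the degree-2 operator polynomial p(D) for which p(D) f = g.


D^0 f = -2x^5 - 1
D^1 f = -10x^4
D^2 f = -40x^3
matching coefficients of g against c_0 f + c_1 Df + … from the top degree down determines the c_i
solution: c_0 = 1, c_1 = 3, c_2 = -2

p(D) = I + 3·D − 2·D^2, i.e. c_0 = 1, c_1 = 3, c_2 = -2


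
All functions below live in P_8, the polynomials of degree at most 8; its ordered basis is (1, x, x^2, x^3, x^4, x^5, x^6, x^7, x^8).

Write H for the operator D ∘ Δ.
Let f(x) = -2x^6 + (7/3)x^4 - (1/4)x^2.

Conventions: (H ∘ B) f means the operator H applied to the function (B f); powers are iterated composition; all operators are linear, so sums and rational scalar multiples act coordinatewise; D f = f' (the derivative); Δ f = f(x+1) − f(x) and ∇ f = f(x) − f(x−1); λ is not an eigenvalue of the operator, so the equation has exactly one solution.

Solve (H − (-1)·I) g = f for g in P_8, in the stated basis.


write g with unknown coordinates in the stated basis and equate coefficients in (H − (-1)·I) g = f
solving from the highest basis element down gives g = -2x^6 + (187/3)x^4 + 120x^3 - (2513/4)x^2 - 1408x + 3955/6
check: H g = -60x^4 - 120x^3 + 628x^2 + 1408x - 3955/6
so H g − (-1)·g = -2x^6 + (7/3)x^4 - (1/4)x^2 = f ✓

g(x) = -2x^6 + (187/3)x^4 + 120x^3 - (2513/4)x^2 - 1408x + 3955/6


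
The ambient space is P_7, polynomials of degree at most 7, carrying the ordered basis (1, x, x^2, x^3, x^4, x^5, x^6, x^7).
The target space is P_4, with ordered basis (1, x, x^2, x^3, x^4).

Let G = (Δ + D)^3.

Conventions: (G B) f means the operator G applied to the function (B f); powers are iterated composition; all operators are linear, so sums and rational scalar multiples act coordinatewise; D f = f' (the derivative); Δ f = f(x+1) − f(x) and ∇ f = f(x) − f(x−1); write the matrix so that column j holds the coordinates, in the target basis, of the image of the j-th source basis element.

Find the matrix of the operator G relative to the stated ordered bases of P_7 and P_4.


the matrix is [[0, 0, 0, 48, 144, 420, 1170, 3234]; [0, 0, 0, 0, 192, 720, 2520, 8190]; [0, 0, 0, 0, 0, 480, 2160, 8820]; [0, 0, 0, 0, 0, 0, 960, 5040]; [0, 0, 0, 0, 0, 0, 0, 1680]] (rows listed top to bottom)

image of 1: 0
image of x: 0
image of x^2: 0
image of x^3: 48
image of x^4: 192x + 144
image of x^5: 480x^2 + 720x + 420
image of x^6: 960x^3 + 2160x^2 + 2520x + 1170
image of x^7: 1680x^4 + 5040x^3 + 8820x^2 + 8190x + 3234
each image's coordinates form column j of the matrix


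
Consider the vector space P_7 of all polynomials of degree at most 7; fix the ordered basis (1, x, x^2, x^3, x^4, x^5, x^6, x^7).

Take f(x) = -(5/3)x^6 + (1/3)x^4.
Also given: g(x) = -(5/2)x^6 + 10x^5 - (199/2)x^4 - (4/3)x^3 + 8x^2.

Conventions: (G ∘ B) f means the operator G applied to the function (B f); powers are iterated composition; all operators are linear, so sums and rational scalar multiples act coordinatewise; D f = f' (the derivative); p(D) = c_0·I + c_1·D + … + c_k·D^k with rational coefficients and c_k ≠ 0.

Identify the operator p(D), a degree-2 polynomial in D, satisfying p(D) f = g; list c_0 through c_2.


D^0 f = -(5/3)x^6 + (1/3)x^4
D^1 f = -10x^5 + (4/3)x^3
D^2 f = -50x^4 + 4x^2
matching coefficients of g against c_0 f + c_1 Df + … from the top degree down determines the c_i
solution: c_0 = 3/2, c_1 = -1, c_2 = 2

p(D) = (3/2)·I − D + 2·D^2, i.e. c_0 = 3/2, c_1 = -1, c_2 = 2


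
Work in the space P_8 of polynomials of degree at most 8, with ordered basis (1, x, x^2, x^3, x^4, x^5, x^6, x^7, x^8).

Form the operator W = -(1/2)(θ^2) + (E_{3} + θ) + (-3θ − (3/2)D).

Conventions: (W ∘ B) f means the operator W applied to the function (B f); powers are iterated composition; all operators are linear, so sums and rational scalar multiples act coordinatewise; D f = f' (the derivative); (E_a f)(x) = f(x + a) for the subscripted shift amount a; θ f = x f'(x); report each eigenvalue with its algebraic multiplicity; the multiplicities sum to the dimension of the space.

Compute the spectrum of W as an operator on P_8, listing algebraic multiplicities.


image of 1: 1
image of x: -(3/2)x + 3/2
image of x^2: -5x^2 + 3x + 9
image of x^3: -(19/2)x^3 + (9/2)x^2 + 27x + 27
image of x^4: -15x^4 + 6x^3 + 54x^2 + 108x + 81
image of x^5: -(43/2)x^5 + (15/2)x^4 + 90x^3 + 270x^2 + 405x + 243
image of x^6: -29x^6 + 9x^5 + 135x^4 + 540x^3 + 1215x^2 + 1458x + 729
image of x^7: -(75/2)x^7 + (21/2)x^6 + 189x^5 + 945x^4 + 2835x^3 + 5103x^2 + 5103x + 2187
image of x^8: -47x^8 + 12x^7 + 252x^6 + 1512x^5 + 5670x^4 + 13608x^3 + 20412x^2 + 17496x + 6561
the matrix is upper triangular; its diagonal is (1, -3/2, -5, -19/2, -15, -43/2, -29, -75/2, -47)
for a triangular matrix the eigenvalues are the diagonal entries, with algebraic multiplicity their repetition count

λ = -47 (multiplicity 1), λ = -75/2 (multiplicity 1), λ = -29 (multiplicity 1), λ = -43/2 (multiplicity 1), λ = -15 (multiplicity 1), λ = -19/2 (multiplicity 1), λ = -5 (multiplicity 1), λ = -3/2 (multiplicity 1), λ = 1 (multiplicity 1)


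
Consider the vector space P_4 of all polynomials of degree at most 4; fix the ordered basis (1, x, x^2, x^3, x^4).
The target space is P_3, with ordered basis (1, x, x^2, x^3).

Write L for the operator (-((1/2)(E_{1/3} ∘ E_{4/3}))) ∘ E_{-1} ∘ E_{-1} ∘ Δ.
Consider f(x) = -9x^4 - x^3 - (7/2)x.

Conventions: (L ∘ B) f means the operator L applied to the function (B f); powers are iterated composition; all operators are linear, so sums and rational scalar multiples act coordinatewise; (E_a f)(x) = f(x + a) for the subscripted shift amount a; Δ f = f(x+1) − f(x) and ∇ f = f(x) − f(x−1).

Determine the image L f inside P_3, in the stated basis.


Δ f = -36x^3 - 57x^2 - 39x - 27/2
E_{-1} Δ f = -36x^3 + 51x^2 - 33x + 9/2
E_{-1} E_{-1} Δ f = -36x^3 + 159x^2 - 243x + 249/2
E_{4/3} (E_{-1} ∘ E_{-1} ∘ Δ) f = -36x^3 + 15x^2 - 11x - 13/6
E_{1/3} E_{4/3} (E_{-1} ∘ E_{-1} ∘ Δ) f = -36x^3 - 21x^2 - 13x - 11/2
((1/2)(E_{1/3} ∘ E_{4/3})) (E_{-1} ∘ E_{-1} ∘ Δ) f = -18x^3 - (21/2)x^2 - (13/2)x - 11/4
(-((1/2)(E_{1/3} ∘ E_{4/3}))) (E_{-1} ∘ E_{-1} ∘ Δ) f = 18x^3 + (21/2)x^2 + (13/2)x + 11/4

the result is g(x) = 18x^3 + (21/2)x^2 + (13/2)x + 11/4


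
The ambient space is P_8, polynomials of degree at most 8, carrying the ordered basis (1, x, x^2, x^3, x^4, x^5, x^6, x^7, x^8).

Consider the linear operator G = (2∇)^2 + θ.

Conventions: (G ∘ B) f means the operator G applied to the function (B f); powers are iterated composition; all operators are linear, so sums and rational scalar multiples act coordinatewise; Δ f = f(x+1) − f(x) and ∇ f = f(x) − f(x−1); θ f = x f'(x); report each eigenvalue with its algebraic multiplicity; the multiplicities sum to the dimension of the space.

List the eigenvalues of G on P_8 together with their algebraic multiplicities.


image of 1: 0
image of x: x
image of x^2: 2x^2 + 8
image of x^3: 3x^3 + 24x - 24
image of x^4: 4x^4 + 48x^2 - 96x + 56
image of x^5: 5x^5 + 80x^3 - 240x^2 + 280x - 120
image of x^6: 6x^6 + 120x^4 - 480x^3 + 840x^2 - 720x + 248
image of x^7: 7x^7 + 168x^5 - 840x^4 + 1960x^3 - 2520x^2 + 1736x - 504
image of x^8: 8x^8 + 224x^6 - 1344x^5 + 3920x^4 - 6720x^3 + 6944x^2 - 4032x + 1016
the matrix is upper triangular; its diagonal is (0, 1, 2, 3, 4, 5, 6, 7, 8)
for a triangular matrix the eigenvalues are the diagonal entries, with algebraic multiplicity their repetition count

λ = 0 (multiplicity 1), λ = 1 (multiplicity 1), λ = 2 (multiplicity 1), λ = 3 (multiplicity 1), λ = 4 (multiplicity 1), λ = 5 (multiplicity 1), λ = 6 (multiplicity 1), λ = 7 (multiplicity 1), λ = 8 (multiplicity 1)


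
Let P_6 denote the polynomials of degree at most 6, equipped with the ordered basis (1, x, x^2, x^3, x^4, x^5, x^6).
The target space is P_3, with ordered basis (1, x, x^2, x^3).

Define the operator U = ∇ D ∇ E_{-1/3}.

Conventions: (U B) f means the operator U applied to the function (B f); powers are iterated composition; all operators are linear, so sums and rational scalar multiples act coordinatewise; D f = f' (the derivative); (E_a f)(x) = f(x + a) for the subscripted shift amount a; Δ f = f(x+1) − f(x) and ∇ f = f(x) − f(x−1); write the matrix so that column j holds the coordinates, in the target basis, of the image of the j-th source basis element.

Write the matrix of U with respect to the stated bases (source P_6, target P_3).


image of 1: 0
image of x: 0
image of x^2: 0
image of x^3: 6
image of x^4: 24x - 32
image of x^5: 60x^2 - 160x + 350/3
image of x^6: 120x^3 - 480x^2 + 700x - 3280/9
each image's coordinates form column j of the matrix

the matrix is [[0, 0, 0, 6, -32, 350/3, -3280/9]; [0, 0, 0, 0, 24, -160, 700]; [0, 0, 0, 0, 0, 60, -480]; [0, 0, 0, 0, 0, 0, 120]] (rows listed top to bottom)


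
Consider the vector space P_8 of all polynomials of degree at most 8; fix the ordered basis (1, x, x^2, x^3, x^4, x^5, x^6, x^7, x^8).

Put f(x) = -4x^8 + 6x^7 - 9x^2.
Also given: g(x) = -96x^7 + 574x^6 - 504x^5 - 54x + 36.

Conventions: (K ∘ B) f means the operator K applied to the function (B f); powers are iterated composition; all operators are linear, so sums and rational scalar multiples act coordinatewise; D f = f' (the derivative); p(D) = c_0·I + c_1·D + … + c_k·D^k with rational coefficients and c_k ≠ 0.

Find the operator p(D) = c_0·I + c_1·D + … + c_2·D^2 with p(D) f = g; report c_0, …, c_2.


c_0 = 0, c_1 = 3, c_2 = -2

D^0 f = -4x^8 + 6x^7 - 9x^2
D^1 f = -32x^7 + 42x^6 - 18x
D^2 f = -224x^6 + 252x^5 - 18
matching coefficients of g against c_0 f + c_1 Df + … from the top degree down determines the c_i
solution: c_0 = 0, c_1 = 3, c_2 = -2


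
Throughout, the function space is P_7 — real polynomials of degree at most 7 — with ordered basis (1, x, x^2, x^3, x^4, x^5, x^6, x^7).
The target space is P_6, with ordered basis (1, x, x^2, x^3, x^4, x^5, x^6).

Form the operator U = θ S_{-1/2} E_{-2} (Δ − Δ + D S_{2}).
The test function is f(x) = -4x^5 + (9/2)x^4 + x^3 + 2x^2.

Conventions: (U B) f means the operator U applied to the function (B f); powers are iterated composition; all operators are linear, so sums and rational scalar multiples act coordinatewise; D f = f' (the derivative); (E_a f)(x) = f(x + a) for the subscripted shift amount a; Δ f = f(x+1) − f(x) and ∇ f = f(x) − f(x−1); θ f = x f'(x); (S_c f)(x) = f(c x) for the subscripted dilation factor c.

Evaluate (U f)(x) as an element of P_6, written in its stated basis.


the image equals g(x) = -160x^4 - 2028x^3 - 8532x^2 - 11928x

Δ f = -20x^4 - 22x^3 - 10x^2 + 5x + 7/2
Δ f = -20x^4 - 22x^3 - 10x^2 + 5x + 7/2
(-Δ) f = 20x^4 + 22x^3 + 10x^2 - 5x - 7/2
S_{2} f = -128x^5 + 72x^4 + 8x^3 + 8x^2
D S_{2} f = -640x^4 + 288x^3 + 24x^2 + 16x
(Δ − Δ + D S_{2}) f = -640x^4 + 288x^3 + 24x^2 + 16x
E_{-2} (Δ − Δ + D S_{2}) f = -640x^4 + 5408x^3 - 17064x^2 + 23856x - 12480
S_{-1/2} E_{-2} (Δ − Δ + D S_{2}) f = -40x^4 - 676x^3 - 4266x^2 - 11928x - 12480
θ S_{-1/2} E_{-2} (Δ − Δ + D S_{2}) f = -160x^4 - 2028x^3 - 8532x^2 - 11928x


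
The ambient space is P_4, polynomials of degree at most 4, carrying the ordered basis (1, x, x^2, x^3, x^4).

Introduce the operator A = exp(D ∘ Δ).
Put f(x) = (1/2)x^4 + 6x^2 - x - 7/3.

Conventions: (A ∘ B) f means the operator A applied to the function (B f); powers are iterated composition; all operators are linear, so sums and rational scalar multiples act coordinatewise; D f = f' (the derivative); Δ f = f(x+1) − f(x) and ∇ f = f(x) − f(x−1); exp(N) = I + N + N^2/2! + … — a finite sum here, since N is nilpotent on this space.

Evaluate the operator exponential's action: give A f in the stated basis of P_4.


order-1 term: 6x^2 + 6x + 14
order-2 term: 6
the series for exp(D ∘ Δ) f terminates at order 2
exp(D ∘ Δ) f = (1/2)x^4 + 12x^2 + 5x + 53/3

g(x) = (1/2)x^4 + 12x^2 + 5x + 53/3


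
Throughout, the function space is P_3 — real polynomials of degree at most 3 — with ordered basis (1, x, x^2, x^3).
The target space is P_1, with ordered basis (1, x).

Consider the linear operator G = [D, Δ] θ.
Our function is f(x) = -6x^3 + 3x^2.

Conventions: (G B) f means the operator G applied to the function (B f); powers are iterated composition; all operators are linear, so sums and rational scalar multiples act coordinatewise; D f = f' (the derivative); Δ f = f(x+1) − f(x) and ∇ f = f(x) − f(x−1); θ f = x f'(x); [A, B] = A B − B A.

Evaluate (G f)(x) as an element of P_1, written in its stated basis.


the image equals g(x) = 0

θ f = -18x^3 + 6x^2
Δ θ f = -54x^2 - 42x - 12
D Δ θ f = -108x - 42
D θ f = -54x^2 + 12x
Δ D θ f = -108x - 42
[D, Δ] θ f = 0


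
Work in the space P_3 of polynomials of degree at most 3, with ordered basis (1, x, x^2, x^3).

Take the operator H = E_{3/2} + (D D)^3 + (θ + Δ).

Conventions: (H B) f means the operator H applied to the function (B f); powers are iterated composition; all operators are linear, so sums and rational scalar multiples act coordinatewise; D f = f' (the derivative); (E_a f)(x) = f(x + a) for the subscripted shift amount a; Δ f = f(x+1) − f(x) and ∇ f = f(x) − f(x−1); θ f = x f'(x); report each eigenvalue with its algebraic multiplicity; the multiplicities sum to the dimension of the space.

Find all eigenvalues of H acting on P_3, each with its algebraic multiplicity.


λ = 1 (multiplicity 1), λ = 2 (multiplicity 1), λ = 3 (multiplicity 1), λ = 4 (multiplicity 1)

image of 1: 1
image of x: 2x + 5/2
image of x^2: 3x^2 + 5x + 13/4
image of x^3: 4x^3 + (15/2)x^2 + (39/4)x + 35/8
the matrix is upper triangular; its diagonal is (1, 2, 3, 4)
for a triangular matrix the eigenvalues are the diagonal entries, with algebraic multiplicity their repetition count


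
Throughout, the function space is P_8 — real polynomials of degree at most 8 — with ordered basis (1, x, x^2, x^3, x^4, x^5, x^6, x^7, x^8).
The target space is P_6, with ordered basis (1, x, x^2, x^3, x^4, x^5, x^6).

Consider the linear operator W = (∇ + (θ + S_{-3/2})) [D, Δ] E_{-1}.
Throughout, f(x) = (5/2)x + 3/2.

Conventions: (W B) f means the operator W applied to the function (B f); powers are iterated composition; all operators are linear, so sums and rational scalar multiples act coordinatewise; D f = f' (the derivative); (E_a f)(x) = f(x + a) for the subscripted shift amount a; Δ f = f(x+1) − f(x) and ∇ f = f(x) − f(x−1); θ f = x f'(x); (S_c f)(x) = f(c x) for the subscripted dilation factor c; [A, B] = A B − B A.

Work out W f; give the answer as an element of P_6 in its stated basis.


E_{-1} f = (5/2)x - 1
Δ E_{-1} f = 5/2
D Δ E_{-1} f = 0
D E_{-1} f = 5/2
Δ D E_{-1} f = 0
[D, Δ] E_{-1} f = 0
∇ [D, Δ] E_{-1} f = 0
θ [D, Δ] E_{-1} f = 0
S_{-3/2} [D, Δ] E_{-1} f = 0
(θ + S_{-3/2}) [D, Δ] E_{-1} f = 0
(∇ + (θ + S_{-3/2})) [D, Δ] E_{-1} f = 0

g(x) = 0


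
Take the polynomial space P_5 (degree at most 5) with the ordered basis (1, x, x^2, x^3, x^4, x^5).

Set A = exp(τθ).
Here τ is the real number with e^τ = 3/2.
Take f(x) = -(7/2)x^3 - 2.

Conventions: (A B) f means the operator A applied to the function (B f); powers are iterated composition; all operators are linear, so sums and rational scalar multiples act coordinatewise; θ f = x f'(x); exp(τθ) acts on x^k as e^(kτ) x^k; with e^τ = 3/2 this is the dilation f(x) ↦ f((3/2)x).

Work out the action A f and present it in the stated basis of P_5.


g(x) = -(189/16)x^3 - 2

exp(τθ) x^k = e^(kτ) x^k; with e^τ = 3/2 this sends x^k to (3/2)^k x^k
x^3 ↦ 27/8 x^3
applying this coordinatewise to f: exp(τθ) f = -(189/16)x^3 - 2


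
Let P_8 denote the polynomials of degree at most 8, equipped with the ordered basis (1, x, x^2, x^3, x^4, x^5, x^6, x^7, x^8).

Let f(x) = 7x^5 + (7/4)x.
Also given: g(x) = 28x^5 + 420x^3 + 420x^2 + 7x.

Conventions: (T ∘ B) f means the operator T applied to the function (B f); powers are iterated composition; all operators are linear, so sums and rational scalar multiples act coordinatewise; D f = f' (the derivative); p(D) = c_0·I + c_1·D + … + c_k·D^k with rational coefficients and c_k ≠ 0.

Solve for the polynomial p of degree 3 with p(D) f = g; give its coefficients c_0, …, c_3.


c_0 = 4, c_1 = 0, c_2 = 3, c_3 = 1

D^0 f = 7x^5 + (7/4)x
D^1 f = 35x^4 + 7/4
D^2 f = 140x^3
D^3 f = 420x^2
matching coefficients of g against c_0 f + c_1 Df + … from the top degree down determines the c_i
solution: c_0 = 4, c_1 = 0, c_2 = 3, c_3 = 1


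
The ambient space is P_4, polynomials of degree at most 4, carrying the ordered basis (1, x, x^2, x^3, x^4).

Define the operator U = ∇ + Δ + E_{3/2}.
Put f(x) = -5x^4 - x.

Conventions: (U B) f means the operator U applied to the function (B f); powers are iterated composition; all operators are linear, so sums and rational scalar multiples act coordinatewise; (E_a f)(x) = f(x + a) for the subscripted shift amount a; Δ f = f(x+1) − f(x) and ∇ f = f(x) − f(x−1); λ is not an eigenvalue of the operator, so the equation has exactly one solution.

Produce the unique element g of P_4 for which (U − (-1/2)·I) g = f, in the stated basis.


the result is g(x) = -(10/3)x^4 + (280/9)x^3 - (1690/9)x^2 + (21152/27)x - 533471/324

write g with unknown coordinates in the stated basis and equate coefficients in (U − (-1/2)·I) g = f
solving from the highest basis element down gives g = -(10/3)x^4 + (280/9)x^3 - (1690/9)x^2 + (21152/27)x - 533471/324
check: U g = -(10/3)x^4 - (140/9)x^3 + (845/9)x^2 - (10603/27)x + 533471/648
so U g − (-1/2)·g = -5x^4 - x = f ✓


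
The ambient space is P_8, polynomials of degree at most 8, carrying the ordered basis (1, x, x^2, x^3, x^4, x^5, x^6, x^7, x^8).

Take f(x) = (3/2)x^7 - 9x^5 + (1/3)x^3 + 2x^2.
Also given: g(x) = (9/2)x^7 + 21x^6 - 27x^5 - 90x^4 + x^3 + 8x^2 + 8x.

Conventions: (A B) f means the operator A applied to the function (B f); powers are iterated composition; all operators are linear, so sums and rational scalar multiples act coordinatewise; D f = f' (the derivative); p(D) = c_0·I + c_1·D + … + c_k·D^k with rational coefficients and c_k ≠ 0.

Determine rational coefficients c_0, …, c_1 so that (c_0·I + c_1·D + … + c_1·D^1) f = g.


D^0 f = (3/2)x^7 - 9x^5 + (1/3)x^3 + 2x^2
D^1 f = (21/2)x^6 - 45x^4 + x^2 + 4x
matching coefficients of g against c_0 f + c_1 Df + … from the top degree down determines the c_i
solution: c_0 = 3, c_1 = 2

c_0 = 3, c_1 = 2


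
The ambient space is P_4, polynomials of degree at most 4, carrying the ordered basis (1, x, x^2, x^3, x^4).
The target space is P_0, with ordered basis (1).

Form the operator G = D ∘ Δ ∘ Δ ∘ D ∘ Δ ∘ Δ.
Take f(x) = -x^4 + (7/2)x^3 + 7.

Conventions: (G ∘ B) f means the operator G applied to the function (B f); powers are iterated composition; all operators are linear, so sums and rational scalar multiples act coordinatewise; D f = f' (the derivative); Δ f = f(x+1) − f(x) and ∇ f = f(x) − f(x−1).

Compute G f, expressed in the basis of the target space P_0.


Δ f = -4x^3 + (9/2)x^2 + (13/2)x + 5/2
Δ Δ f = -12x^2 - 3x + 7
D Δ Δ f = -24x - 3
Δ (D ∘ Δ ∘ Δ) f = -24
Δ Δ (D ∘ Δ ∘ Δ) f = 0
D Δ Δ (D ∘ Δ ∘ Δ) f = 0

the result is g(x) = 0


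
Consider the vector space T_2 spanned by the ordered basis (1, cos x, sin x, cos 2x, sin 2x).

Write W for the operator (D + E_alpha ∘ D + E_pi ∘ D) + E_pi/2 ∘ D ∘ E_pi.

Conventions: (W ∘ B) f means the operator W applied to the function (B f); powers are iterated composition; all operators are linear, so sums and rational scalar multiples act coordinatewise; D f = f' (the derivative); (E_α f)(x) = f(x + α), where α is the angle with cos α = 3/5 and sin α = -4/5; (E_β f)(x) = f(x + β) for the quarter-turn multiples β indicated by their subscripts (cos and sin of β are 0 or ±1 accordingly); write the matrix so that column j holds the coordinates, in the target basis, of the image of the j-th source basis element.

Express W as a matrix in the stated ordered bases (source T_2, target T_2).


the matrix is [[0, 0, 0, 0, 0]; [0, 9/5, 3/5, 0, 0]; [0, -3/5, 9/5, 0, 0]; [0, 0, 0, 48/25, 36/25]; [0, 0, 0, -36/25, 48/25]] (rows listed top to bottom)

image of 1: 0
image of cos x: (9/5)cos x - (3/5)sin x
image of sin x: (3/5)cos x + (9/5)sin x
image of cos 2x: (48/25)cos 2x - (36/25)sin 2x
image of sin 2x: (36/25)cos 2x + (48/25)sin 2x
each image's coordinates form column j of the matrix


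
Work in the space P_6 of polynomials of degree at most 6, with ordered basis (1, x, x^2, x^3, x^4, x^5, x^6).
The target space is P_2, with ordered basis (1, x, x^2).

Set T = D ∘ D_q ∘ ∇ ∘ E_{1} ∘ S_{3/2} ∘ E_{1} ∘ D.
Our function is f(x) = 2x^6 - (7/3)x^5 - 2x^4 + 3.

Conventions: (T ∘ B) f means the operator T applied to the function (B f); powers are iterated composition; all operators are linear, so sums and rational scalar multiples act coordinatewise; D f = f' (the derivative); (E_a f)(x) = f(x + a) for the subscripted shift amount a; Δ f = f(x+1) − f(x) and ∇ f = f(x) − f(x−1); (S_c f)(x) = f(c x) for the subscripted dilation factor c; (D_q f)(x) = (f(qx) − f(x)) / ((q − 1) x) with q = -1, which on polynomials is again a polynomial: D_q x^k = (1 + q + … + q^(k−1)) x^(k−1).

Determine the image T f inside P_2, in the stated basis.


D f = 12x^5 - (35/3)x^4 - 8x^3
E_{1} D f = 12x^5 + (145/3)x^4 + (196/3)x^3 + 26x^2 - (32/3)x - 23/3
S_{3/2} E_{1} D f = (729/8)x^5 + (3915/16)x^4 + (441/2)x^3 + (117/2)x^2 - 16x - 23/3
E_{1} S_{3/2} E_{1} D f = (729/8)x^5 + (11205/16)x^4 + (4221/2)x^3 + (24795/8)x^2 + (17575/8)x + 28375/48
∇ (E_{1} ∘ S_{3/2}) E_{1} D f = (3645/8)x^4 + 1890x^3 + (24327/8)x^2 + (17703/8)x + 9581/16
D_q (∇ ∘ E_{1} ∘ S_{3/2} ∘ E_{1}) D f = 1890x^2 + 17703/8
D D_q (∇ ∘ E_{1} ∘ S_{3/2} ∘ E_{1}) D f = 3780x

g(x) = 3780x


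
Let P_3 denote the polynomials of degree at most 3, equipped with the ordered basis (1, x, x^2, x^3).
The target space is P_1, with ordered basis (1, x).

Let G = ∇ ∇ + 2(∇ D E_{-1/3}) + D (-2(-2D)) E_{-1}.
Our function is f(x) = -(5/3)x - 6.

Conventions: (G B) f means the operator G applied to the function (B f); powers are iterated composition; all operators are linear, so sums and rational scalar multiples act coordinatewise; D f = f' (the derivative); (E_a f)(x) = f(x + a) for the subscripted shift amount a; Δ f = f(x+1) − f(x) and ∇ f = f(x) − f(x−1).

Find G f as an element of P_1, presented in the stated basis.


∇ f = -5/3
∇ ∇ f = 0
E_{-1/3} f = -(5/3)x - 49/9
D E_{-1/3} f = -5/3
∇ D E_{-1/3} f = 0
(2(∇ D E_{-1/3})) f = 0
E_{-1} f = -(5/3)x - 13/3
D E_{-1} f = -5/3
(-2D) E_{-1} f = 10/3
(-2(-2D)) E_{-1} f = -20/3
D (-2(-2D)) E_{-1} f = 0
(∇ ∇ + 2(∇ D E_{-1/3}) + D (-2(-2D)) E_{-1}) f = 0

g(x) = 0


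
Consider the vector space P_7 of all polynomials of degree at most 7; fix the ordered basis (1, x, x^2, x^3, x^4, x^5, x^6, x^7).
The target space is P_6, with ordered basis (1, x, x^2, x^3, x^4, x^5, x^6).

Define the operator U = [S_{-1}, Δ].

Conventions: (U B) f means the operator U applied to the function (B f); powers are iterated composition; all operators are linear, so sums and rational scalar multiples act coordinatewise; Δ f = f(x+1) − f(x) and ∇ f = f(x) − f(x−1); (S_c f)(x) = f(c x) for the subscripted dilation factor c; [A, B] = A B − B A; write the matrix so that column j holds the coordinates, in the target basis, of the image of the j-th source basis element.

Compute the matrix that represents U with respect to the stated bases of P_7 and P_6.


the matrix is [[0, 2, 0, 2, 0, 2, 0, 2]; [0, 0, -4, 0, -8, 0, -12, 0]; [0, 0, 0, 6, 0, 20, 0, 42]; [0, 0, 0, 0, -8, 0, -40, 0]; [0, 0, 0, 0, 0, 10, 0, 70]; [0, 0, 0, 0, 0, 0, -12, 0]; [0, 0, 0, 0, 0, 0, 0, 14]] (rows listed top to bottom)

image of 1: 0
image of x: 2
image of x^2: -4x
image of x^3: 6x^2 + 2
image of x^4: -8x^3 - 8x
image of x^5: 10x^4 + 20x^2 + 2
image of x^6: -12x^5 - 40x^3 - 12x
image of x^7: 14x^6 + 70x^4 + 42x^2 + 2
each image's coordinates form column j of the matrix


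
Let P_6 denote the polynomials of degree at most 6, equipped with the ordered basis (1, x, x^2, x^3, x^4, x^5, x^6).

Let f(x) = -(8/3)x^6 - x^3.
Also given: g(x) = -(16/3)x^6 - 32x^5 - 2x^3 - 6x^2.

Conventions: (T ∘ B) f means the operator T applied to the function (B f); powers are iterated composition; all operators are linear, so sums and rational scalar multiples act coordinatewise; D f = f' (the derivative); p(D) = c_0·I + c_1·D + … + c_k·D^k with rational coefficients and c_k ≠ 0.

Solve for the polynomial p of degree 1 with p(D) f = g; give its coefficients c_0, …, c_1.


p(D) = 2·I + 2·D, i.e. c_0 = 2, c_1 = 2

D^0 f = -(8/3)x^6 - x^3
D^1 f = -16x^5 - 3x^2
matching coefficients of g against c_0 f + c_1 Df + … from the top degree down determines the c_i
solution: c_0 = 2, c_1 = 2
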